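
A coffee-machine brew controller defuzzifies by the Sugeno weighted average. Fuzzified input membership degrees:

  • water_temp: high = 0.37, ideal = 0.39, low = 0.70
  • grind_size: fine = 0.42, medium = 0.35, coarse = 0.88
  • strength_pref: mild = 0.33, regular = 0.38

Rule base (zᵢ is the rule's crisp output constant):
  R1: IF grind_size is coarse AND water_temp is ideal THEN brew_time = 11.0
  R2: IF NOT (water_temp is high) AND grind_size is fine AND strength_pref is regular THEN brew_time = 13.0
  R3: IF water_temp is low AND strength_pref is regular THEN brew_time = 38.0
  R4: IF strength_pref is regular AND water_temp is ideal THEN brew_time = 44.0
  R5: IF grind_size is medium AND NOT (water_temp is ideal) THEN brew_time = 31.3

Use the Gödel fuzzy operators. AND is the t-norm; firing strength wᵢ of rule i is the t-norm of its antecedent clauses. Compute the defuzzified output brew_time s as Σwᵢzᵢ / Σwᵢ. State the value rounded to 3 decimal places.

R1 (z=11.0): coarse=0.88, ideal=0.39; AND[min(a, b)] → w = 0.39
R2 (z=13.0): ¬high=1−0.37=0.63, fine=0.42, regular=0.38; AND[min(a, b)] → w = 0.38
R3 (z=38.0): low=0.70, regular=0.38; AND[min(a, b)] → w = 0.38
R4 (z=44.0): regular=0.38, ideal=0.39; AND[min(a, b)] → w = 0.38
R5 (z=31.3): medium=0.35, ¬ideal=1−0.39=0.61; AND[min(a, b)] → w = 0.35
Weighted average = (0.39·11.0 + 0.38·13.0 + 0.38·38.0 + 0.38·44.0 + 0.35·31.3) / (0.39 + 0.38 + 0.38 + 0.38 + 0.35)
  = 51.3450 / 1.8800 = 27.311

27.311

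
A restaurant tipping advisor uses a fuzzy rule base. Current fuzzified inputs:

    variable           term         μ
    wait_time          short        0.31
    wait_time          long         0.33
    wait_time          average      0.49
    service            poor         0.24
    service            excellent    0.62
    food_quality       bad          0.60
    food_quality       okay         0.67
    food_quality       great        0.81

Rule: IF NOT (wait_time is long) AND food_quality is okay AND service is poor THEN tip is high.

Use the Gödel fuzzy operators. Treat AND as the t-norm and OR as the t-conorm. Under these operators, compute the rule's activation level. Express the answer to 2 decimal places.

firing strength: ¬long=1−0.33=0.67, okay=0.67, poor=0.24; AND[min(a, b)] → w = 0.24

0.24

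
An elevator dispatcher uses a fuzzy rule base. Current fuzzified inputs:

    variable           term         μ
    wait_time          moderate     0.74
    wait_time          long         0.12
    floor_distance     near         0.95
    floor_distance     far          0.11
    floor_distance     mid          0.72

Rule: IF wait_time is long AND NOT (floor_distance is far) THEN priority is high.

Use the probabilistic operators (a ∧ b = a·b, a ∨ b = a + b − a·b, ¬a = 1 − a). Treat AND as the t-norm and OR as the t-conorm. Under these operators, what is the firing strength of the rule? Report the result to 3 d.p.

0.107

firing strength: long=0.12, ¬far=1−0.11=0.89; AND[a·b] → w = 0.1068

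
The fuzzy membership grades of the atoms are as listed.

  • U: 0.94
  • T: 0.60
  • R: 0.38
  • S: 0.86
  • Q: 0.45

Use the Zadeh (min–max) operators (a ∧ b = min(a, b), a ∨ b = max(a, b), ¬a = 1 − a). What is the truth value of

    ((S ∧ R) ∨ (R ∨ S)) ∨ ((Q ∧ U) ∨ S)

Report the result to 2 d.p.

S ∧ R = min(a, b) on (0.86, 0.38) = 0.38
R ∨ S = max(a, b) on (0.38, 0.86) = 0.86
(S ∧ R) ∨ (R ∨ S) = max(a, b) on (0.38, 0.86) = 0.86
Q ∧ U = min(a, b) on (0.45, 0.94) = 0.45
(Q ∧ U) ∨ S = max(a, b) on (0.45, 0.86) = 0.86
((S ∧ R) ∨ (R ∨ S)) ∨ ((Q ∧ U) ∨ S) = max(a, b) on (0.86, 0.86) = 0.86

0.86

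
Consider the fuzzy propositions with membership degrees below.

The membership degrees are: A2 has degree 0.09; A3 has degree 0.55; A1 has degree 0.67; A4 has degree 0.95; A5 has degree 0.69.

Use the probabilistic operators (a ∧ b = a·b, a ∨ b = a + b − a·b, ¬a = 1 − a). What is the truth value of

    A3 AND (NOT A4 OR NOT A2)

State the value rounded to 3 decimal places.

0.503

NOT A4 = 1 − 0.9500 = 0.0500
NOT A2 = 1 − 0.0900 = 0.9100
NOT A4 OR NOT A2 = a + b − a·b on (0.0500, 0.9100) = 0.9145
A3 AND (NOT A4 OR NOT A2) = a·b on (0.5500, 0.9145) = 0.5030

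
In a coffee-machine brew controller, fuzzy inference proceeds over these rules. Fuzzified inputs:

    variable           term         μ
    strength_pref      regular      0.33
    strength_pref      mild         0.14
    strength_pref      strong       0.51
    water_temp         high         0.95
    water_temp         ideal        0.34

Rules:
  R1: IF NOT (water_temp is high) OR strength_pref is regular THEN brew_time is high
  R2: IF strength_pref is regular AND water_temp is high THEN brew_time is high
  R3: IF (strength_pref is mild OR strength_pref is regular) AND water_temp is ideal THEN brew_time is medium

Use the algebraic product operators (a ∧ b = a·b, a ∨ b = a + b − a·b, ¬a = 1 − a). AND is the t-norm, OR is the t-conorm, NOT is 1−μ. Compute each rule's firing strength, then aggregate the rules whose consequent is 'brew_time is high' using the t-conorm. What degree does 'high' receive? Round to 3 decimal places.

0.563

R1: ¬high=1−0.95=0.05, regular=0.33; OR[a + b − a·b] → w = 0.3635
R2: regular=0.33, high=0.95; AND[a·b] → w = 0.3135
R3: (mild=0.14 OR regular=0.33) = 0.4238; AND[a·b] with ideal=0.34 → w = 0.1441
Rules with consequent 'high': {R1, R2} → strengths 0.3635, 0.3135
Aggregate via t-conorm [a + b − a·b]: 0.5630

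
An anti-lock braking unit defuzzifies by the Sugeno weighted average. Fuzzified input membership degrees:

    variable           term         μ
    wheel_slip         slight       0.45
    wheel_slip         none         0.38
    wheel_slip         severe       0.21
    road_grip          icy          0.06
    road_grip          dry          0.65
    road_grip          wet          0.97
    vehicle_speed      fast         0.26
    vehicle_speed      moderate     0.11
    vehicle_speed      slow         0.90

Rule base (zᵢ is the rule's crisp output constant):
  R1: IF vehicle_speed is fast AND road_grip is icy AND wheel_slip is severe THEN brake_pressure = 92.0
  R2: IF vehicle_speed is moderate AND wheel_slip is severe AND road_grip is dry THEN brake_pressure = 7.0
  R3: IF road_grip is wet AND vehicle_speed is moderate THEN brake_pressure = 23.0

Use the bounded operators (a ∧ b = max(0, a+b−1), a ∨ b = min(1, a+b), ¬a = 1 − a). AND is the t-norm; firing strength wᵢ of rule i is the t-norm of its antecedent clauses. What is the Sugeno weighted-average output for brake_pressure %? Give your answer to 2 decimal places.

R1 (z=92.0): fast=0.26, icy=0.06, severe=0.21; AND[max(0, a+b−1)] → w = 0.00
R2 (z=7.0): moderate=0.11, severe=0.21, dry=0.65; AND[max(0, a+b−1)] → w = 0.00
R3 (z=23.0): wet=0.97, moderate=0.11; AND[max(0, a+b−1)] → w = 0.08
Weighted average = (0.00·92.0 + 0.00·7.0 + 0.08·23.0) / (0.00 + 0.00 + 0.08)
  = 1.8400 / 0.0800 = 23.00

23.00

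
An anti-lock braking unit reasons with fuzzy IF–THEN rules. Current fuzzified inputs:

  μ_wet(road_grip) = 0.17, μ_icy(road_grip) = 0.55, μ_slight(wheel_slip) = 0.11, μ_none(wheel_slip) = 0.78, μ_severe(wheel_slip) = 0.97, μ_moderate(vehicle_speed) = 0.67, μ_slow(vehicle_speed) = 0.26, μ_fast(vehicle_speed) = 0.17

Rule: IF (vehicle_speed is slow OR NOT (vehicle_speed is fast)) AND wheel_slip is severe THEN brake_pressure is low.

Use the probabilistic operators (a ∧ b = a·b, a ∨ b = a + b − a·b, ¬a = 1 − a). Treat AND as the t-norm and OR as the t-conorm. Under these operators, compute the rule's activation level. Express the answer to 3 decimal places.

firing strength: (slow=0.26 OR ¬fast=1−0.17=0.83) = 0.8742; AND[a·b] with severe=0.97 → w = 0.8480

0.848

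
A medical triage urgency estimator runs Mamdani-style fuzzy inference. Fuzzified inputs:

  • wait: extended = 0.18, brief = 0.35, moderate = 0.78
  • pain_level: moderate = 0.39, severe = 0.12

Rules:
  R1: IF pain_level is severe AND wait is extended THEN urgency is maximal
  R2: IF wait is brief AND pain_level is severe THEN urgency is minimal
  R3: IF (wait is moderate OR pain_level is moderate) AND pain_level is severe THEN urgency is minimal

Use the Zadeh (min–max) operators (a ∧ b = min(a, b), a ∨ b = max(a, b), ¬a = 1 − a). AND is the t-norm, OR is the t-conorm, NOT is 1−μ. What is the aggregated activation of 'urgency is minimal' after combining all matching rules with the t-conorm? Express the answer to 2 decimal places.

R1: severe=0.12, extended=0.18; AND[min(a, b)] → w = 0.12
R2: brief=0.35, severe=0.12; AND[min(a, b)] → w = 0.12
R3: (moderate=0.78 OR moderate=0.39) = 0.78; AND[min(a, b)] with severe=0.12 → w = 0.12
Rules with consequent 'minimal': {R2, R3} → strengths 0.12, 0.12
Aggregate via t-conorm [max(a, b)]: 0.12

0.12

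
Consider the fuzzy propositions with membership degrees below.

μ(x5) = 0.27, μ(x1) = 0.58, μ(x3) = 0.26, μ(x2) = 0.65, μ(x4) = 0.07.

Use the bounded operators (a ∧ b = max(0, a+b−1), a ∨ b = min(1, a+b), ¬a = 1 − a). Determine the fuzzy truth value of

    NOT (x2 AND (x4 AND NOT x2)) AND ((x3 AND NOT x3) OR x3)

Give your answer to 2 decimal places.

NOT x2 = 1 − 0.65 = 0.35
x4 AND NOT x2 = max(0, a+b−1) on (0.07, 0.35) = 0.00
x2 AND (x4 AND NOT x2) = max(0, a+b−1) on (0.65, 0.00) = 0.00
NOT (x2 AND (x4 AND NOT x2)) = 1 − 0.00 = 1.00
NOT x3 = 1 − 0.26 = 0.74
x3 AND NOT x3 = max(0, a+b−1) on (0.26, 0.74) = 0.00
(x3 AND NOT x3) OR x3 = min(1, a+b) on (0.00, 0.26) = 0.26
NOT (x2 AND (x4 AND NOT x2)) AND ((x3 AND NOT x3) OR x3) = max(0, a+b−1) on (1.00, 0.26) = 0.26

0.26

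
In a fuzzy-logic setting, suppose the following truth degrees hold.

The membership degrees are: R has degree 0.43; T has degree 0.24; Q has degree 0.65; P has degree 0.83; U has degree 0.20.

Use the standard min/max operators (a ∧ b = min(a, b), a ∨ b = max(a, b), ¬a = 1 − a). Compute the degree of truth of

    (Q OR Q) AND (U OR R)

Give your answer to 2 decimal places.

Q OR Q = max(a, b) on (0.65, 0.65) = 0.65
U OR R = max(a, b) on (0.20, 0.43) = 0.43
(Q OR Q) AND (U OR R) = min(a, b) on (0.65, 0.43) = 0.43

0.43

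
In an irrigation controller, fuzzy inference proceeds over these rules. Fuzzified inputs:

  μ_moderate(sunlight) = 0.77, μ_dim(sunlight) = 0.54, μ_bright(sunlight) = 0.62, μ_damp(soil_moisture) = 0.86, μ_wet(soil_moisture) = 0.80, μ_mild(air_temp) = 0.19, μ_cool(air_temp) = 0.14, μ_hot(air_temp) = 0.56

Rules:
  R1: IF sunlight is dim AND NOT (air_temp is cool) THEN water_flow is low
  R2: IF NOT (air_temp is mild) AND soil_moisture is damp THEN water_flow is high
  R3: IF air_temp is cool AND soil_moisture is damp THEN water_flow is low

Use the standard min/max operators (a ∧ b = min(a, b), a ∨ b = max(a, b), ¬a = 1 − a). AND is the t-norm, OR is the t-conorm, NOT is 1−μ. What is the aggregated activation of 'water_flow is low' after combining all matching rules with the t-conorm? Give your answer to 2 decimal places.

R1: dim=0.54, ¬cool=1−0.14=0.86; AND[min(a, b)] → w = 0.54
R2: ¬mild=1−0.19=0.81, damp=0.86; AND[min(a, b)] → w = 0.81
R3: cool=0.14, damp=0.86; AND[min(a, b)] → w = 0.14
Rules with consequent 'low': {R1, R3} → strengths 0.54, 0.14
Aggregate via t-conorm [max(a, b)]: 0.54

0.54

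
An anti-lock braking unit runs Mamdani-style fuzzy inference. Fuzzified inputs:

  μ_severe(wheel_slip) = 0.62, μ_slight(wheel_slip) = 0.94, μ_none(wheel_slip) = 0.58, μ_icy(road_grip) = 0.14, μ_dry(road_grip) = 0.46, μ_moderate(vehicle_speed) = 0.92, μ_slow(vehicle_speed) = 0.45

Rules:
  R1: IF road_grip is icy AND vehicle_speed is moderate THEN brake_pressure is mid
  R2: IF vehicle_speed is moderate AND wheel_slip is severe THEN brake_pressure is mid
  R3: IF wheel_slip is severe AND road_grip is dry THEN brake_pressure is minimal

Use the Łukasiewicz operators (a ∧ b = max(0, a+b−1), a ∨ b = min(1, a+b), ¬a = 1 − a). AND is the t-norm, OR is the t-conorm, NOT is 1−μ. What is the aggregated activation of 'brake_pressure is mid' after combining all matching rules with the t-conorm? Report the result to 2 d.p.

R1: icy=0.14, moderate=0.92; AND[max(0, a+b−1)] → w = 0.06
R2: moderate=0.92, severe=0.62; AND[max(0, a+b−1)] → w = 0.54
R3: severe=0.62, dry=0.46; AND[max(0, a+b−1)] → w = 0.08
Rules with consequent 'mid': {R1, R2} → strengths 0.06, 0.54
Aggregate via t-conorm [min(1, a+b)]: 0.60

0.60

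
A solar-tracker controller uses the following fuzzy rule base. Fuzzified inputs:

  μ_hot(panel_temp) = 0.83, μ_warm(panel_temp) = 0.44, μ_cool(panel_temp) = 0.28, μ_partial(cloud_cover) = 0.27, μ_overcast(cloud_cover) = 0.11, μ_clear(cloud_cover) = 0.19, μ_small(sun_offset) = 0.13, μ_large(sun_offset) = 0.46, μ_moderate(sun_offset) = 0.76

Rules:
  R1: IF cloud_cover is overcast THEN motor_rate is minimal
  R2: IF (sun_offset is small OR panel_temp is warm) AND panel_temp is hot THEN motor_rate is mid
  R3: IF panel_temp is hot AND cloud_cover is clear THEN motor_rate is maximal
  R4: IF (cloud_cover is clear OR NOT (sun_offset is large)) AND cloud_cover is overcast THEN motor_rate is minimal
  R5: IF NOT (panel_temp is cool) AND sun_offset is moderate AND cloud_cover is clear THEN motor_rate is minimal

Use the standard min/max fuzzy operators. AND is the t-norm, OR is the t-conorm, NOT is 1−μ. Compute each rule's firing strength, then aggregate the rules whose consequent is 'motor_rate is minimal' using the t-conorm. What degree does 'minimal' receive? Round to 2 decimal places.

0.19

R1: overcast=0.11 → w = 0.11
R2: (small=0.13 OR warm=0.44) = 0.44; AND[min(a, b)] with hot=0.83 → w = 0.44
R3: hot=0.83, clear=0.19; AND[min(a, b)] → w = 0.19
R4: (clear=0.19 OR ¬large=1−0.46=0.54) = 0.54; AND[min(a, b)] with overcast=0.11 → w = 0.11
R5: ¬cool=1−0.28=0.72, moderate=0.76, clear=0.19; AND[min(a, b)] → w = 0.19
Rules with consequent 'minimal': {R1, R4, R5} → strengths 0.11, 0.11, 0.19
Aggregate via t-conorm [max(a, b)]: 0.19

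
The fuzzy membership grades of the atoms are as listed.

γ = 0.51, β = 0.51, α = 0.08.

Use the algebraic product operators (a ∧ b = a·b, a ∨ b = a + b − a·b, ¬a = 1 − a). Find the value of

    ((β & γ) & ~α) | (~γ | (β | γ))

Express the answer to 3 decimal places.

β & γ = a·b on (0.5100, 0.5100) = 0.2601
~α = 1 − 0.0800 = 0.9200
(β & γ) & ~α = a·b on (0.2601, 0.9200) = 0.2393
~γ = 1 − 0.5100 = 0.4900
β | γ = a + b − a·b on (0.5100, 0.5100) = 0.7599
~γ | (β | γ) = a + b − a·b on (0.4900, 0.7599) = 0.8775
((β & γ) & ~α) | (~γ | (β | γ)) = a + b − a·b on (0.2393, 0.8775) = 0.9069

0.907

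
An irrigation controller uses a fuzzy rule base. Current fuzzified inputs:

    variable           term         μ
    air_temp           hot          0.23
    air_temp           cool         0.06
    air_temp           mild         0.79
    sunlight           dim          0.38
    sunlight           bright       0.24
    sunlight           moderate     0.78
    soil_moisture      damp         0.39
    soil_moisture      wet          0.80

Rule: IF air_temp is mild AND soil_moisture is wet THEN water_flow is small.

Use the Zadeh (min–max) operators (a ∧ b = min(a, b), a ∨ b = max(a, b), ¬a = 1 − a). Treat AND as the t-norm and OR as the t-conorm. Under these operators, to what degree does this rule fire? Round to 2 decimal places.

firing strength: mild=0.79, wet=0.80; AND[min(a, b)] → w = 0.79

0.79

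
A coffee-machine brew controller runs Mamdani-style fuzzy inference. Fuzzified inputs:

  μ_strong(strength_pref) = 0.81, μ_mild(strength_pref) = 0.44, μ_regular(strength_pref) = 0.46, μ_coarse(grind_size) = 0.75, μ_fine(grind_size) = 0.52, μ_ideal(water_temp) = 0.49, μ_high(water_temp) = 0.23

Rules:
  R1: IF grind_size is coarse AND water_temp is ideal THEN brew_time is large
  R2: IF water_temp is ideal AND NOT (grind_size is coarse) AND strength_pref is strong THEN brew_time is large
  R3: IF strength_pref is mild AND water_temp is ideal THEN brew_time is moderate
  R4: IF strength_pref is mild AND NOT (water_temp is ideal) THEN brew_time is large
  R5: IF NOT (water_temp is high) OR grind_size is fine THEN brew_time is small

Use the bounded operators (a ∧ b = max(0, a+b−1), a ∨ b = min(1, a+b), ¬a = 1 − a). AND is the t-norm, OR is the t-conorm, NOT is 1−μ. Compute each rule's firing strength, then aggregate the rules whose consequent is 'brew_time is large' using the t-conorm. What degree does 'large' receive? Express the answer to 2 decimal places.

0.24

R1: coarse=0.75, ideal=0.49; AND[max(0, a+b−1)] → w = 0.24
R2: ideal=0.49, ¬coarse=1−0.75=0.25, strong=0.81; AND[max(0, a+b−1)] → w = 0.00
R3: mild=0.44, ideal=0.49; AND[max(0, a+b−1)] → w = 0.00
R4: mild=0.44, ¬ideal=1−0.49=0.51; AND[max(0, a+b−1)] → w = 0.00
R5: ¬high=1−0.23=0.77, fine=0.52; OR[min(1, a+b)] → w = 1.00
Rules with consequent 'large': {R1, R2, R4} → strengths 0.24, 0.00, 0.00
Aggregate via t-conorm [min(1, a+b)]: 0.24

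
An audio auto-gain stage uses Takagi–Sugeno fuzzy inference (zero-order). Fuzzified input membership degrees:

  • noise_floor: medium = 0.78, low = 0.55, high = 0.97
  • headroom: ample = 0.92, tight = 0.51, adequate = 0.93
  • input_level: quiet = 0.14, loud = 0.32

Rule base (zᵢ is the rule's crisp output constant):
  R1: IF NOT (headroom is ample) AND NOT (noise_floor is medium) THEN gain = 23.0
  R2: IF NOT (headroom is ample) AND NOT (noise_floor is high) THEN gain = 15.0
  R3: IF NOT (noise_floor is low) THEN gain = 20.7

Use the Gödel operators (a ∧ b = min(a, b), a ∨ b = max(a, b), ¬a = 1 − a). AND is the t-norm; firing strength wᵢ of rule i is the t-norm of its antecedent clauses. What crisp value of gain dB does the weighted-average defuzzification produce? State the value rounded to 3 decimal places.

R1 (z=23.0): ¬ample=1−0.92=0.08, ¬medium=1−0.78=0.22; AND[min(a, b)] → w = 0.08
R2 (z=15.0): ¬ample=1−0.92=0.08, ¬high=1−0.97=0.03; AND[min(a, b)] → w = 0.03
R3 (z=20.7): ¬low=1−0.55=0.45 → w = 0.45
Weighted average = (0.08·23.0 + 0.03·15.0 + 0.45·20.7) / (0.08 + 0.03 + 0.45)
  = 11.6050 / 0.5600 = 20.723

20.723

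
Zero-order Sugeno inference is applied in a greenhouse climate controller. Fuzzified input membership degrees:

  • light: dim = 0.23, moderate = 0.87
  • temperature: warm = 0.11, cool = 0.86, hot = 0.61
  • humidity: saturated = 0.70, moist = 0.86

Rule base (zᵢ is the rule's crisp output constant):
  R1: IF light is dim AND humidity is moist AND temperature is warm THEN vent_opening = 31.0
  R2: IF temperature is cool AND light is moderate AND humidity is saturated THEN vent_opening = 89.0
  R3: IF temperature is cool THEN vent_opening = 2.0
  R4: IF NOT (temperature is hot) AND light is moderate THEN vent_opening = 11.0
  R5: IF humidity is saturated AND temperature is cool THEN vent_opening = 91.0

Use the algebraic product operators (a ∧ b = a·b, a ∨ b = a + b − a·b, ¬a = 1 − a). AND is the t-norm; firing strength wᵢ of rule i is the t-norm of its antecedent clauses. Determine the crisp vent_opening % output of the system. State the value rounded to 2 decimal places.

R1 (z=31.0): dim=0.23, moist=0.86, warm=0.11; AND[a·b] → w = 0.0218
R2 (z=89.0): cool=0.86, moderate=0.87, saturated=0.70; AND[a·b] → w = 0.5237
R3 (z=2.0): cool=0.86 → w = 0.8600
R4 (z=11.0): ¬hot=1−0.61=0.39, moderate=0.87; AND[a·b] → w = 0.3393
R5 (z=91.0): saturated=0.70, cool=0.86; AND[a·b] → w = 0.6020
Weighted average = (0.0218·31.0 + 0.5237·89.0 + 0.8600·2.0 + 0.3393·11.0 + 0.6020·91.0) / (0.0218 + 0.5237 + 0.8600 + 0.3393 + 0.6020)
  = 107.5217 / 2.3468 = 45.82

45.82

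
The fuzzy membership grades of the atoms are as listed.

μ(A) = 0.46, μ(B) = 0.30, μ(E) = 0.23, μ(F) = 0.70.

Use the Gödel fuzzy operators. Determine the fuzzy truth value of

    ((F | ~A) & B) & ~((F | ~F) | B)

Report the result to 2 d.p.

0.30

~A = 1 − 0.46 = 0.54
F | ~A = max(a, b) on (0.70, 0.54) = 0.70
(F | ~A) & B = min(a, b) on (0.70, 0.30) = 0.30
~F = 1 − 0.70 = 0.30
F | ~F = max(a, b) on (0.70, 0.30) = 0.70
(F | ~F) | B = max(a, b) on (0.70, 0.30) = 0.70
~((F | ~F) | B) = 1 − 0.70 = 0.30
((F | ~A) & B) & ~((F | ~F) | B) = min(a, b) on (0.30, 0.30) = 0.30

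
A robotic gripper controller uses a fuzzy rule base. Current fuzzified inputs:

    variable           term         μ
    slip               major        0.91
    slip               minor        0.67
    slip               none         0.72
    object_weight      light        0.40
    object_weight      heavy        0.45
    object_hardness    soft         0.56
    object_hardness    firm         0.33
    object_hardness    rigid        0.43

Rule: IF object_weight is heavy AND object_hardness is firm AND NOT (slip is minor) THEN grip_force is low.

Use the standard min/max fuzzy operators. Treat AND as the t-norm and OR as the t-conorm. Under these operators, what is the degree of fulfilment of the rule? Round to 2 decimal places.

firing strength: heavy=0.45, firm=0.33, ¬minor=1−0.67=0.33; AND[min(a, b)] → w = 0.33

0.33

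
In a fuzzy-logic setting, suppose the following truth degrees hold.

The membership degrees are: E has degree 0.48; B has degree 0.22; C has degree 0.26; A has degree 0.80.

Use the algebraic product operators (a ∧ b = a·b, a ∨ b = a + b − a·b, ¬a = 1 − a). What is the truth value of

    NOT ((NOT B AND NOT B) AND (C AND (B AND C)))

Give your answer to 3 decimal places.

0.991

NOT B = 1 − 0.2200 = 0.7800
NOT B = 1 − 0.2200 = 0.7800
NOT B AND NOT B = a·b on (0.7800, 0.7800) = 0.6084
B AND C = a·b on (0.2200, 0.2600) = 0.0572
C AND (B AND C) = a·b on (0.2600, 0.0572) = 0.0149
(NOT B AND NOT B) AND (C AND (B AND C)) = a·b on (0.6084, 0.0149) = 0.0090
NOT ((NOT B AND NOT B) AND (C AND (B AND C))) = 1 − 0.0090 = 0.9910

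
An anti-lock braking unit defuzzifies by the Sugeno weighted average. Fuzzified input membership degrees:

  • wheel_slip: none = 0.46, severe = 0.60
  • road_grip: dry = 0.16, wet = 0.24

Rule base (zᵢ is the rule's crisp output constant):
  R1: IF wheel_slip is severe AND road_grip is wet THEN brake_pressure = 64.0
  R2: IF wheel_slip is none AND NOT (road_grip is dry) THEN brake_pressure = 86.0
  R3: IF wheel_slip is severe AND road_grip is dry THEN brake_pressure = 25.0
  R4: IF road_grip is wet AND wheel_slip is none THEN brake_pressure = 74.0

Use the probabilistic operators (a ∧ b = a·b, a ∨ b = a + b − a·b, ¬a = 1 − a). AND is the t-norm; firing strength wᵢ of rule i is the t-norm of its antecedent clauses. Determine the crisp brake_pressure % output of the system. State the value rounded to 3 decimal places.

R1 (z=64.0): severe=0.60, wet=0.24; AND[a·b] → w = 0.1440
R2 (z=86.0): none=0.46, ¬dry=1−0.16=0.84; AND[a·b] → w = 0.3864
R3 (z=25.0): severe=0.60, dry=0.16; AND[a·b] → w = 0.0960
R4 (z=74.0): wet=0.24, none=0.46; AND[a·b] → w = 0.1104
Weighted average = (0.1440·64.0 + 0.3864·86.0 + 0.0960·25.0 + 0.1104·74.0) / (0.1440 + 0.3864 + 0.0960 + 0.1104)
  = 53.0160 / 0.7368 = 71.954

71.954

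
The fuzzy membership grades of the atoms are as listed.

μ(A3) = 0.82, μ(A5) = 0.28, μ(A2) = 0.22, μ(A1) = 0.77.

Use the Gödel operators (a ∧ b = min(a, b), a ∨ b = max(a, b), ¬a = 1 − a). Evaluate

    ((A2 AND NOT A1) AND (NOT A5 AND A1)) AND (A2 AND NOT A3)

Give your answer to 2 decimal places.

NOT A1 = 1 − 0.77 = 0.23
A2 AND NOT A1 = min(a, b) on (0.22, 0.23) = 0.22
NOT A5 = 1 − 0.28 = 0.72
NOT A5 AND A1 = min(a, b) on (0.72, 0.77) = 0.72
(A2 AND NOT A1) AND (NOT A5 AND A1) = min(a, b) on (0.22, 0.72) = 0.22
NOT A3 = 1 − 0.82 = 0.18
A2 AND NOT A3 = min(a, b) on (0.22, 0.18) = 0.18
((A2 AND NOT A1) AND (NOT A5 AND A1)) AND (A2 AND NOT A3) = min(a, b) on (0.22, 0.18) = 0.18

0.18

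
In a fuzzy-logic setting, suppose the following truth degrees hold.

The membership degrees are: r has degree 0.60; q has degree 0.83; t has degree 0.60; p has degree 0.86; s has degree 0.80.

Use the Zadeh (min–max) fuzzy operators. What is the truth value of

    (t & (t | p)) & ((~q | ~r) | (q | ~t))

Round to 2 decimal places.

t | p = max(a, b) on (0.60, 0.86) = 0.86
t & (t | p) = min(a, b) on (0.60, 0.86) = 0.60
~q = 1 − 0.83 = 0.17
~r = 1 − 0.60 = 0.40
~q | ~r = max(a, b) on (0.17, 0.40) = 0.40
~t = 1 − 0.60 = 0.40
q | ~t = max(a, b) on (0.83, 0.40) = 0.83
(~q | ~r) | (q | ~t) = max(a, b) on (0.40, 0.83) = 0.83
(t & (t | p)) & ((~q | ~r) | (q | ~t)) = min(a, b) on (0.60, 0.83) = 0.60

0.60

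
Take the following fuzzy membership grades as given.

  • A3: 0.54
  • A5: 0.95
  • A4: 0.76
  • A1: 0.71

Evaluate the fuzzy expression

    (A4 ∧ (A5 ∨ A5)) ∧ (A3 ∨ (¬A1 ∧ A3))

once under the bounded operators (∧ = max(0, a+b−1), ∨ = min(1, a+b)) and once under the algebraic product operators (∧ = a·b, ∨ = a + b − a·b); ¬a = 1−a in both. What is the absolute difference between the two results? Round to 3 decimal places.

0.164

Under bounded:
  A5 ∨ A5 = min(1, a+b) on (0.95, 0.95) = 1.00
  A4 ∧ (A5 ∨ A5) = max(0, a+b−1) on (0.76, 1.00) = 0.76
  ¬A1 = 1 − 0.71 = 0.29
  ¬A1 ∧ A3 = max(0, a+b−1) on (0.29, 0.54) = 0.00
  A3 ∨ (¬A1 ∧ A3) = min(1, a+b) on (0.54, 0.00) = 0.54
  (A4 ∧ (A5 ∨ A5)) ∧ (A3 ∨ (¬A1 ∧ A3)) = max(0, a+b−1) on (0.76, 0.54) = 0.30
  → value = 0.3000
Under algebraic product:
  A5 ∨ A5 = a + b − a·b on (0.9500, 0.9500) = 0.9975
  A4 ∧ (A5 ∨ A5) = a·b on (0.7600, 0.9975) = 0.7581
  ¬A1 = 1 − 0.7100 = 0.2900
  ¬A1 ∧ A3 = a·b on (0.2900, 0.5400) = 0.1566
  A3 ∨ (¬A1 ∧ A3) = a + b − a·b on (0.5400, 0.1566) = 0.6120
  (A4 ∧ (A5 ∨ A5)) ∧ (A3 ∨ (¬A1 ∧ A3)) = a·b on (0.7581, 0.6120) = 0.4640
  → value = 0.4640
|0.3000 − 0.4640| = 0.164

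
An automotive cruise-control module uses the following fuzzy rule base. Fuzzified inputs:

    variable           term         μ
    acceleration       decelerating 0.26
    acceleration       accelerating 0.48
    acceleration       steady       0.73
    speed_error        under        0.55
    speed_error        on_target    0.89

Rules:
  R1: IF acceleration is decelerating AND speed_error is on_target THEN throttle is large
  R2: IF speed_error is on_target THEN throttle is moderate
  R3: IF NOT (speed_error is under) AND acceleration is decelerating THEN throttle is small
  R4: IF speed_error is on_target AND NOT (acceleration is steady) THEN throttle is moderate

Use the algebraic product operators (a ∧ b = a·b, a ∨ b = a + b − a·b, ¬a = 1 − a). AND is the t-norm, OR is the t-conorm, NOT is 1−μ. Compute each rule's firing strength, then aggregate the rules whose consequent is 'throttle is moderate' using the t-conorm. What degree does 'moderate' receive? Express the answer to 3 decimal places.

0.916

R1: decelerating=0.26, on_target=0.89; AND[a·b] → w = 0.2314
R2: on_target=0.89 → w = 0.8900
R3: ¬under=1−0.55=0.45, decelerating=0.26; AND[a·b] → w = 0.1170
R4: on_target=0.89, ¬steady=1−0.73=0.27; AND[a·b] → w = 0.2403
Rules with consequent 'moderate': {R2, R4} → strengths 0.8900, 0.2403
Aggregate via t-conorm [a + b − a·b]: 0.9164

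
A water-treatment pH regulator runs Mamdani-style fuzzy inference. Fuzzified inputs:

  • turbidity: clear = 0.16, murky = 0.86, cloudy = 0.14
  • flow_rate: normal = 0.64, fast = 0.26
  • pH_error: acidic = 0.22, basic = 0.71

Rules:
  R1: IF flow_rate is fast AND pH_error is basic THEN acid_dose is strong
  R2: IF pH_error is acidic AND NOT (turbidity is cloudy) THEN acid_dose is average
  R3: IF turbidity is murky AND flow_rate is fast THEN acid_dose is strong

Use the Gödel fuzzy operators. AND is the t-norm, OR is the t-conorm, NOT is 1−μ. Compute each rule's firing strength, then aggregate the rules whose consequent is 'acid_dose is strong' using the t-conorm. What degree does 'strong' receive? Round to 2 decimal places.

0.26

R1: fast=0.26, basic=0.71; AND[min(a, b)] → w = 0.26
R2: acidic=0.22, ¬cloudy=1−0.14=0.86; AND[min(a, b)] → w = 0.22
R3: murky=0.86, fast=0.26; AND[min(a, b)] → w = 0.26
Rules with consequent 'strong': {R1, R3} → strengths 0.26, 0.26
Aggregate via t-conorm [max(a, b)]: 0.26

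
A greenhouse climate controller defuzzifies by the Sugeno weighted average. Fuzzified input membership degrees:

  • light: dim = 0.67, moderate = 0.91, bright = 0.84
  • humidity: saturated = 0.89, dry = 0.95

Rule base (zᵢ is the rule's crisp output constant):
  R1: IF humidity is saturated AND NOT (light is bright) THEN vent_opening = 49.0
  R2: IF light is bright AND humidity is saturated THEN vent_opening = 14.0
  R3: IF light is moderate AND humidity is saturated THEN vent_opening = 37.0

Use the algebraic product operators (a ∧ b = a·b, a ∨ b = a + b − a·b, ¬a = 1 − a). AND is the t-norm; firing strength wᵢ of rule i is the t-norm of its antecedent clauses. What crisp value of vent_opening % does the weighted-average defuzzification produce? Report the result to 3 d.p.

27.890

R1 (z=49.0): saturated=0.89, ¬bright=1−0.84=0.16; AND[a·b] → w = 0.1424
R2 (z=14.0): bright=0.84, saturated=0.89; AND[a·b] → w = 0.7476
R3 (z=37.0): moderate=0.91, saturated=0.89; AND[a·b] → w = 0.8099
Weighted average = (0.1424·49.0 + 0.7476·14.0 + 0.8099·37.0) / (0.1424 + 0.7476 + 0.8099)
  = 47.4103 / 1.6999 = 27.890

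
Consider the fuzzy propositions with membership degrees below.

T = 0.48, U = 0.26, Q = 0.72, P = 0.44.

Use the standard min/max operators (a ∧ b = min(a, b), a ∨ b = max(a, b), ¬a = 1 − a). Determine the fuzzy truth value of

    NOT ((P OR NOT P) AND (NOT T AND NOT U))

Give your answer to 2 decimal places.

NOT P = 1 − 0.44 = 0.56
P OR NOT P = max(a, b) on (0.44, 0.56) = 0.56
NOT T = 1 − 0.48 = 0.52
NOT U = 1 − 0.26 = 0.74
NOT T AND NOT U = min(a, b) on (0.52, 0.74) = 0.52
(P OR NOT P) AND (NOT T AND NOT U) = min(a, b) on (0.56, 0.52) = 0.52
NOT ((P OR NOT P) AND (NOT T AND NOT U)) = 1 − 0.52 = 0.48

0.48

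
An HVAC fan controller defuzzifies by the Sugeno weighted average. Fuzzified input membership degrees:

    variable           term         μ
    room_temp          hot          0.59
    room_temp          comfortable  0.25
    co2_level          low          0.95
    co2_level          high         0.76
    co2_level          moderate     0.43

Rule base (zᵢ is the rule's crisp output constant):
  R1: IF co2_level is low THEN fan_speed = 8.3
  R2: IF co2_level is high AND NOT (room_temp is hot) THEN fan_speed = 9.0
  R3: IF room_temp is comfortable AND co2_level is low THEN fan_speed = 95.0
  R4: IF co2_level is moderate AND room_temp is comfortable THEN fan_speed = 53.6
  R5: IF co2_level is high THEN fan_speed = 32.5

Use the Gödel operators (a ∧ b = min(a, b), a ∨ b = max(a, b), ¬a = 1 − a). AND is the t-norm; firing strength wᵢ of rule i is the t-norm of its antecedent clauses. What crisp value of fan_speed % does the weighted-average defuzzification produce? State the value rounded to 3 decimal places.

R1 (z=8.3): low=0.95 → w = 0.95
R2 (z=9.0): high=0.76, ¬hot=1−0.59=0.41; AND[min(a, b)] → w = 0.41
R3 (z=95.0): comfortable=0.25, low=0.95; AND[min(a, b)] → w = 0.25
R4 (z=53.6): moderate=0.43, comfortable=0.25; AND[min(a, b)] → w = 0.25
R5 (z=32.5): high=0.76 → w = 0.76
Weighted average = (0.95·8.3 + 0.41·9.0 + 0.25·95.0 + 0.25·53.6 + 0.76·32.5) / (0.95 + 0.41 + 0.25 + 0.25 + 0.76)
  = 73.4250 / 2.6200 = 28.025

28.025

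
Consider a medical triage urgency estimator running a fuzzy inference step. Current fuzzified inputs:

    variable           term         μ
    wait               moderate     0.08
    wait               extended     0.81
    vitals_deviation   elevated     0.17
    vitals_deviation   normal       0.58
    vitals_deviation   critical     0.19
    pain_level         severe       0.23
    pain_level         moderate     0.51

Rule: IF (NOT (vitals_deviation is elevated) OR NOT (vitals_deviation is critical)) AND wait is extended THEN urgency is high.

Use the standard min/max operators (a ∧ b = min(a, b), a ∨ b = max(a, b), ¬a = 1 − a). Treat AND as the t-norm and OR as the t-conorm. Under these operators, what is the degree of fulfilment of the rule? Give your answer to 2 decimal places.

firing strength: (¬elevated=1−0.17=0.83 OR ¬critical=1−0.19=0.81) = 0.83; AND[min(a, b)] with extended=0.81 → w = 0.81

0.81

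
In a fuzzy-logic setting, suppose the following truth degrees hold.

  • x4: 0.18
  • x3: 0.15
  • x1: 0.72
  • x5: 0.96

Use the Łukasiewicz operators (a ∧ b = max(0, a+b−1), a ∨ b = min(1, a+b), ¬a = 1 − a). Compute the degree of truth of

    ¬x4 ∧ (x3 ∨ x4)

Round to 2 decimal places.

¬x4 = 1 − 0.18 = 0.82
x3 ∨ x4 = min(1, a+b) on (0.15, 0.18) = 0.33
¬x4 ∧ (x3 ∨ x4) = max(0, a+b−1) on (0.82, 0.33) = 0.15

0.15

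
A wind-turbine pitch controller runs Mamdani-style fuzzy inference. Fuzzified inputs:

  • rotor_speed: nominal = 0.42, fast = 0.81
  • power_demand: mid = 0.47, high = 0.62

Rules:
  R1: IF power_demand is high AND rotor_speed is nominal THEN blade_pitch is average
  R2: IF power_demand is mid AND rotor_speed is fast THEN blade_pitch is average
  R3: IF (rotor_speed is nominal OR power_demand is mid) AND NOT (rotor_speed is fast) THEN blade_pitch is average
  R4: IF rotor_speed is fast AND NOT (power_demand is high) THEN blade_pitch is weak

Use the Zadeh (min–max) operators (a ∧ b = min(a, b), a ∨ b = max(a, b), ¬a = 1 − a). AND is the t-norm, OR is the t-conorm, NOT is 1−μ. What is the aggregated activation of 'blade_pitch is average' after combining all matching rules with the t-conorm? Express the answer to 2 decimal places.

0.47

R1: high=0.62, nominal=0.42; AND[min(a, b)] → w = 0.42
R2: mid=0.47, fast=0.81; AND[min(a, b)] → w = 0.47
R3: (nominal=0.42 OR mid=0.47) = 0.47; AND[min(a, b)] with ¬fast=1−0.81=0.19 → w = 0.19
R4: fast=0.81, ¬high=1−0.62=0.38; AND[min(a, b)] → w = 0.38
Rules with consequent 'average': {R1, R2, R3} → strengths 0.42, 0.47, 0.19
Aggregate via t-conorm [max(a, b)]: 0.47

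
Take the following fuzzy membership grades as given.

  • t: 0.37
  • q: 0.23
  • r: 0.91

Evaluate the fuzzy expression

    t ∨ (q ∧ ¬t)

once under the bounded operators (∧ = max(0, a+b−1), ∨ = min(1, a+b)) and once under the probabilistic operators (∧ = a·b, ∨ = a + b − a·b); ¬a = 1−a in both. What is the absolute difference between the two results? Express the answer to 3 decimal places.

0.091

Under bounded:
  ¬t = 1 − 0.37 = 0.63
  q ∧ ¬t = max(0, a+b−1) on (0.23, 0.63) = 0.00
  t ∨ (q ∧ ¬t) = min(1, a+b) on (0.37, 0.00) = 0.37
  → value = 0.3700
Under probabilistic:
  ¬t = 1 − 0.3700 = 0.6300
  q ∧ ¬t = a·b on (0.2300, 0.6300) = 0.1449
  t ∨ (q ∧ ¬t) = a + b − a·b on (0.3700, 0.1449) = 0.4613
  → value = 0.4613
|0.3700 − 0.4613| = 0.091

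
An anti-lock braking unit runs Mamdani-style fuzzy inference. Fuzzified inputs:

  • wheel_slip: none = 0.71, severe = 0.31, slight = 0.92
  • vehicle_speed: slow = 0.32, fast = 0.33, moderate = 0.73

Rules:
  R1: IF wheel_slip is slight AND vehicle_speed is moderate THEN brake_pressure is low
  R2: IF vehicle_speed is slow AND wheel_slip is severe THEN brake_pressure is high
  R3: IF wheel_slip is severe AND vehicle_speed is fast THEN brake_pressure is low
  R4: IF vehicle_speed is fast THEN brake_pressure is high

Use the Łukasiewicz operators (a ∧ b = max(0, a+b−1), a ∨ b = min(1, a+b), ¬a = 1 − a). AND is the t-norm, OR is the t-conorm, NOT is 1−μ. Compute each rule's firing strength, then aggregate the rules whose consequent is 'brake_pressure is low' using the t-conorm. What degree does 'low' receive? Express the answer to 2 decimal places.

R1: slight=0.92, moderate=0.73; AND[max(0, a+b−1)] → w = 0.65
R2: slow=0.32, severe=0.31; AND[max(0, a+b−1)] → w = 0.00
R3: severe=0.31, fast=0.33; AND[max(0, a+b−1)] → w = 0.00
R4: fast=0.33 → w = 0.33
Rules with consequent 'low': {R1, R3} → strengths 0.65, 0.00
Aggregate via t-conorm [min(1, a+b)]: 0.65

0.65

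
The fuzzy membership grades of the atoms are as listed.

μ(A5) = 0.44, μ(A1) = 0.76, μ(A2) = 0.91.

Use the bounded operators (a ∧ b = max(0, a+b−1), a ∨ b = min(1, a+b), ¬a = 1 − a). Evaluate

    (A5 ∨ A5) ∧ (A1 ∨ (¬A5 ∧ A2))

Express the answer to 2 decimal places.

A5 ∨ A5 = min(1, a+b) on (0.44, 0.44) = 0.88
¬A5 = 1 − 0.44 = 0.56
¬A5 ∧ A2 = max(0, a+b−1) on (0.56, 0.91) = 0.47
A1 ∨ (¬A5 ∧ A2) = min(1, a+b) on (0.76, 0.47) = 1.00
(A5 ∨ A5) ∧ (A1 ∨ (¬A5 ∧ A2)) = max(0, a+b−1) on (0.88, 1.00) = 0.88

0.88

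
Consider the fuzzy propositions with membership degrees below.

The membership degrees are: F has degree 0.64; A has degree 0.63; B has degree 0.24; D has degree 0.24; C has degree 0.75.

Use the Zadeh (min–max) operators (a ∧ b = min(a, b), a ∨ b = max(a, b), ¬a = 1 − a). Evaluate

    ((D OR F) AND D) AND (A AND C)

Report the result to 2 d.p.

D OR F = max(a, b) on (0.24, 0.64) = 0.64
(D OR F) AND D = min(a, b) on (0.64, 0.24) = 0.24
A AND C = min(a, b) on (0.63, 0.75) = 0.63
((D OR F) AND D) AND (A AND C) = min(a, b) on (0.24, 0.63) = 0.24

0.24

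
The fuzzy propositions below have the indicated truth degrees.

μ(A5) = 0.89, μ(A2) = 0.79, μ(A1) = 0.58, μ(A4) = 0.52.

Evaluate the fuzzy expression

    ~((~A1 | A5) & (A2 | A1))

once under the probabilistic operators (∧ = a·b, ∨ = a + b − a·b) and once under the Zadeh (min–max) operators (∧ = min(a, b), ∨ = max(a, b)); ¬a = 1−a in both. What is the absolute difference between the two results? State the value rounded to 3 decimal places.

0.064

Under probabilistic:
  ~A1 = 1 − 0.5800 = 0.4200
  ~A1 | A5 = a + b − a·b on (0.4200, 0.8900) = 0.9362
  A2 | A1 = a + b − a·b on (0.7900, 0.5800) = 0.9118
  (~A1 | A5) & (A2 | A1) = a·b on (0.9362, 0.9118) = 0.8536
  ~((~A1 | A5) & (A2 | A1)) = 1 − 0.8536 = 0.1464
  → value = 0.1464
Under Zadeh (min–max):
  ~A1 = 1 − 0.58 = 0.42
  ~A1 | A5 = max(a, b) on (0.42, 0.89) = 0.89
  A2 | A1 = max(a, b) on (0.79, 0.58) = 0.79
  (~A1 | A5) & (A2 | A1) = min(a, b) on (0.89, 0.79) = 0.79
  ~((~A1 | A5) & (A2 | A1)) = 1 − 0.79 = 0.21
  → value = 0.2100
|0.1464 − 0.2100| = 0.064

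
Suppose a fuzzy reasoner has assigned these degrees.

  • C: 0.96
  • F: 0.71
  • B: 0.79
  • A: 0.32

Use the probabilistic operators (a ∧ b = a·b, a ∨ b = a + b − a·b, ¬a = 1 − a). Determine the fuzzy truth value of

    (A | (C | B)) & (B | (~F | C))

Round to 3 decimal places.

C | B = a + b − a·b on (0.9600, 0.7900) = 0.9916
A | (C | B) = a + b − a·b on (0.3200, 0.9916) = 0.9943
~F = 1 − 0.7100 = 0.2900
~F | C = a + b − a·b on (0.2900, 0.9600) = 0.9716
B | (~F | C) = a + b − a·b on (0.7900, 0.9716) = 0.9940
(A | (C | B)) & (B | (~F | C)) = a·b on (0.9943, 0.9940) = 0.9884

0.988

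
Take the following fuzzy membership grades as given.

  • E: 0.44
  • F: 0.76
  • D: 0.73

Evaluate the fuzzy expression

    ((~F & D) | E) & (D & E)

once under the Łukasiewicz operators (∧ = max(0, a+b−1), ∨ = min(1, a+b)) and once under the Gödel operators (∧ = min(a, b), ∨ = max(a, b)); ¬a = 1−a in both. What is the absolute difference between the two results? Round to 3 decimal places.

Under Łukasiewicz:
  ~F = 1 − 0.76 = 0.24
  ~F & D = max(0, a+b−1) on (0.24, 0.73) = 0.00
  (~F & D) | E = min(1, a+b) on (0.00, 0.44) = 0.44
  D & E = max(0, a+b−1) on (0.73, 0.44) = 0.17
  ((~F & D) | E) & (D & E) = max(0, a+b−1) on (0.44, 0.17) = 0.00
  → value = 0.0000
Under Gödel:
  ~F = 1 − 0.76 = 0.24
  ~F & D = min(a, b) on (0.24, 0.73) = 0.24
  (~F & D) | E = max(a, b) on (0.24, 0.44) = 0.44
  D & E = min(a, b) on (0.73, 0.44) = 0.44
  ((~F & D) | E) & (D & E) = min(a, b) on (0.44, 0.44) = 0.44
  → value = 0.4400
|0.0000 − 0.4400| = 0.440

0.440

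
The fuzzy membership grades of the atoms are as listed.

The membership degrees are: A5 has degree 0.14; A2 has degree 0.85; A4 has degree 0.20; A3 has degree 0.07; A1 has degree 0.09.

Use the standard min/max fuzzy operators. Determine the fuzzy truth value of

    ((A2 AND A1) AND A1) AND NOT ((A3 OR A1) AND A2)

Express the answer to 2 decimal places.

A2 AND A1 = min(a, b) on (0.85, 0.09) = 0.09
(A2 AND A1) AND A1 = min(a, b) on (0.09, 0.09) = 0.09
A3 OR A1 = max(a, b) on (0.07, 0.09) = 0.09
(A3 OR A1) AND A2 = min(a, b) on (0.09, 0.85) = 0.09
NOT ((A3 OR A1) AND A2) = 1 − 0.09 = 0.91
((A2 AND A1) AND A1) AND NOT ((A3 OR A1) AND A2) = min(a, b) on (0.09, 0.91) = 0.09

0.09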